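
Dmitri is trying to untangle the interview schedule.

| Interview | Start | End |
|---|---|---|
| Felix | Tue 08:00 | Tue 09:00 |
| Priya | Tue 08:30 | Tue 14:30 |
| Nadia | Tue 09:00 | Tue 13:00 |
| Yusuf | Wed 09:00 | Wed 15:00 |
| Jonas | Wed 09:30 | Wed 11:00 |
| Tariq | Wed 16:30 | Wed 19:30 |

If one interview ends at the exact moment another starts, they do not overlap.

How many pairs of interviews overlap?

3

Sorted by start: Felix, Priya, Nadia, Yusuf, Jonas, Tariq.
Priya starts before Felix ends → Felix and Priya overlap.
Nadia starts exactly when Felix ends (back-to-back, no overlap), so Felix has no further overlaps.
Nadia starts before Priya ends → Priya and Nadia overlap.
Yusuf starts after Priya ends, so Priya has no further overlaps.
Yusuf starts after Nadia ends, so Nadia has no further overlaps.
Jonas starts before Yusuf ends → Yusuf and Jonas overlap.
Tariq starts after Yusuf ends.
Tariq starts after Jonas ends.
Overlapping pairs: Felix & Priya, Jonas & Yusuf, Nadia & Priya — 3 in total.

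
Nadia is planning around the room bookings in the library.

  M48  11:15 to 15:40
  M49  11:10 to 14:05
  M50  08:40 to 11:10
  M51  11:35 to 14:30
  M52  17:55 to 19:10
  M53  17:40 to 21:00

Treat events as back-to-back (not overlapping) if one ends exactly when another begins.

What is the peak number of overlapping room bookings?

3

Sort all start/end points and keep a running count:
08:40 start M50 → 1
11:10 end M50 → 0
11:10 start M49 → 1
11:15 start M48 → 2
11:35 start M51 → 3
14:05 end M49 → 2
14:30 end M51 → 1
15:40 end M48 → 0
17:40 start M53 → 1
17:55 start M52 → 2
19:10 end M52 → 1
21:00 end M53 → 0
Peak is 3, at 11:35 (M48, M49, M51).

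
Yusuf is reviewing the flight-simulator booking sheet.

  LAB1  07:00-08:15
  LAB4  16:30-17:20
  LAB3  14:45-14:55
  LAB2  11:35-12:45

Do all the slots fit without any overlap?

Yes

Sorted by start: LAB1, LAB2, LAB3, LAB4.
LAB2 starts after LAB1 ends — done with LAB1.
LAB3 starts after LAB2 ends — done with LAB2.
LAB4 starts after LAB3 ends.
Every pair is clear; the schedule has no overlaps.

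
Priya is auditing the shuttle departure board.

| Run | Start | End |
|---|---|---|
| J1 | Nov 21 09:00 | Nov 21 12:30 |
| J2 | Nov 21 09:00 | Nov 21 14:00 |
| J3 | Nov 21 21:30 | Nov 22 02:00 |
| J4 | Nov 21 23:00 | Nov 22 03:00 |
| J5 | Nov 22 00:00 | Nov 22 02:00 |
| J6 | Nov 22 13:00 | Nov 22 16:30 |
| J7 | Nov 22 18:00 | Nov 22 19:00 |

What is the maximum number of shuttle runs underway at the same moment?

Walk through starts and ends in time order (an end at T is processed before a start at T):
Nov 21 09:00 start J1 → 1
Nov 21 09:00 start J2 → 2
Nov 21 12:30 end J1 → 1
Nov 21 14:00 end J2 → 0
Nov 21 21:30 start J3 → 1
Nov 21 23:00 start J4 → 2
Nov 22 00:00 start J5 → 3
Nov 22 02:00 end J3 → 2
Nov 22 02:00 end J5 → 1
Nov 22 03:00 end J4 → 0
Nov 22 13:00 start J6 → 1
Nov 22 16:30 end J6 → 0
Nov 22 18:00 start J7 → 1
Nov 22 19:00 end J7 → 0
Peak is 3, at Nov 22 00:00 (J3, J4, J5).

3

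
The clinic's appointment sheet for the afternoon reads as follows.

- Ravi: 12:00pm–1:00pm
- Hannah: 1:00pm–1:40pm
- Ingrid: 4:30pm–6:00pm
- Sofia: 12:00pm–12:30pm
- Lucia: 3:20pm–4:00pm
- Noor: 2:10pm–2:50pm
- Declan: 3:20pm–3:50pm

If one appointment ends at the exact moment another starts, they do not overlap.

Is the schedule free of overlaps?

No

Sorted by start: Sofia, Ravi, Hannah, Noor, Lucia, Declan, Ingrid.
Ravi starts before Sofia ends → Sofia and Ravi overlap.
That's a conflict, so the schedule is not conflict-free.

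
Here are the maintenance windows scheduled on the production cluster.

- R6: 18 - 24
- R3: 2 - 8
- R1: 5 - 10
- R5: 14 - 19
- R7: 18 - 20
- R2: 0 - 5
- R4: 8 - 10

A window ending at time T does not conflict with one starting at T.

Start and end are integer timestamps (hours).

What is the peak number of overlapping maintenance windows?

3

Sweep the timeline, counting +1 at each start and −1 at each end (ends before starts at a tie):
0 start R2 → 1
2 start R3 → 2
5 end R2 → 1
5 start R1 → 2
8 end R3 → 1
8 start R4 → 2
10 end R1 → 1
10 end R4 → 0
14 start R5 → 1
18 start R6 → 2
18 start R7 → 3
19 end R5 → 2
20 end R7 → 1
24 end R6 → 0
Peak is 3, at 18 (R5, R6, R7).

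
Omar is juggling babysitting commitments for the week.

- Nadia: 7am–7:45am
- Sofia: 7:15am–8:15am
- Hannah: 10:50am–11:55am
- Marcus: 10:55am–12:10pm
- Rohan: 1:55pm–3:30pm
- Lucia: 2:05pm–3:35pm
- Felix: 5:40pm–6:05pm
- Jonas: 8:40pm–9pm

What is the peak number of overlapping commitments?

Sweep the timeline, counting +1 at each start and −1 at each end (ends before starts at a tie):
7am start Nadia → 1
7:15am start Sofia → 2
7:45am end Nadia → 1
8:15am end Sofia → 0
10:50am start Hannah → 1
10:55am start Marcus → 2
11:55am end Hannah → 1
12:10pm end Marcus → 0
1:55pm start Rohan → 1
2:05pm start Lucia → 2
3:30pm end Rohan → 1
3:35pm end Lucia → 0
5:40pm start Felix → 1
6:05pm end Felix → 0
8:40pm start Jonas → 1
9pm end Jonas → 0
Peak is 2, at 7:15am (Nadia, Sofia).

2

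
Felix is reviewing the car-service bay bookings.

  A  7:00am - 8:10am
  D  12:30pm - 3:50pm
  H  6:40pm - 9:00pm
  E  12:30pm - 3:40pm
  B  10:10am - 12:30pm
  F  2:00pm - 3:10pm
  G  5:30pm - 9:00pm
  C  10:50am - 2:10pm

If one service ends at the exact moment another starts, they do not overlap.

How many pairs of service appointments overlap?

Check each pair: they overlap iff neither finishes before the other starts.
Sorted by start: A, B, C, D, E, F, G, H.
B starts after A ends; A is clear from here.
C starts before B ends → B and C overlap.
D starts exactly when B ends (back-to-back, no overlap); B is clear from here.
D starts before C ends → C and D overlap.
E starts before C ends → C and E overlap.
F starts before C ends → C and F overlap.
G starts after C ends; C is clear from here.
E starts before D ends → D and E overlap.
F starts before D ends → D and F overlap.
G starts after D ends; D is clear from here.
F starts before E ends → E and F overlap.
G starts after E ends; E is clear from here.
G starts after F ends; F is clear from here.
H starts before G ends → G and H overlap.
Overlapping pairs: B & C, C & D, C & E, C & F, D & E, D & F, E & F, G & H — 8 in total.

8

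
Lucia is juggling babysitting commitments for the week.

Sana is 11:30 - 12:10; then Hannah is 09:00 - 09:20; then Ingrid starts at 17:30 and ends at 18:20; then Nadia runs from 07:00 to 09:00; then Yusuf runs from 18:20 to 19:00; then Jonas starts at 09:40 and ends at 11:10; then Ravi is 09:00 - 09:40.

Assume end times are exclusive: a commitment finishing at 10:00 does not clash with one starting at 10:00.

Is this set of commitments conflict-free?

Check each pair: they overlap iff neither finishes before the other starts.
Sorted by start: Nadia, Hannah, Ravi, Jonas, Sana, Ingrid, Yusuf.
Hannah starts exactly when Nadia ends (back-to-back, no overlap); Nadia is clear from here.
Ravi starts before Hannah ends → Hannah and Ravi overlap.
That's a conflict, so the schedule is not conflict-free.

No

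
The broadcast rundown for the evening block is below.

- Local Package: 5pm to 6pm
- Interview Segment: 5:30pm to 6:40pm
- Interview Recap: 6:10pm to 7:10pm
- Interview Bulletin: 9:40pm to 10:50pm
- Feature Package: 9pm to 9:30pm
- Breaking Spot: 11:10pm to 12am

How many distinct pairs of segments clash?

Sorted by start: Local Package, Interview Segment, Interview Recap, Feature Package, Interview Bulletin, Breaking Spot.
Interview Segment starts before Local Package ends → Local Package and Interview Segment overlap.
Interview Recap starts after Local Package ends; Local Package is clear from here.
Interview Recap starts before Interview Segment ends → Interview Segment and Interview Recap overlap.
Feature Package starts after Interview Segment ends; Interview Segment is clear from here.
Feature Package starts after Interview Recap ends; Interview Recap is clear from here.
Interview Bulletin starts after Feature Package ends; Feature Package is clear from here.
Breaking Spot starts after Interview Bulletin ends.
Overlapping pairs: Interview Recap & Interview Segment, Interview Segment & Local Package — 2 in total.

2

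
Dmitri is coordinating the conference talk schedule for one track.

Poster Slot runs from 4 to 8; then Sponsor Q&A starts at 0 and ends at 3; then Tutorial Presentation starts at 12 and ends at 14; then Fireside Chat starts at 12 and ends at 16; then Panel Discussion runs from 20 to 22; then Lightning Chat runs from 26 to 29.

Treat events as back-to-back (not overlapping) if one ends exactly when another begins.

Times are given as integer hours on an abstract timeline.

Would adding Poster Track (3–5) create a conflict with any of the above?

Sponsor Q&A: ends 3 at or before Poster Track starts 3 → clear.
Poster Slot: starts 4 before Poster Track ends 5, and ends 8 after Poster Track starts 3 → overlap.
Tutorial Presentation: starts 12 at or after Poster Track ends 5 → clear.
Fireside Chat: starts 12 at or after Poster Track ends 5 → clear.
Panel Discussion: starts 20 at or after Poster Track ends 5 → clear.
Lightning Chat: starts 26 at or after Poster Track ends 5 → clear.
Poster Track overlaps Poster Slot.

Yes — it overlaps Poster Slot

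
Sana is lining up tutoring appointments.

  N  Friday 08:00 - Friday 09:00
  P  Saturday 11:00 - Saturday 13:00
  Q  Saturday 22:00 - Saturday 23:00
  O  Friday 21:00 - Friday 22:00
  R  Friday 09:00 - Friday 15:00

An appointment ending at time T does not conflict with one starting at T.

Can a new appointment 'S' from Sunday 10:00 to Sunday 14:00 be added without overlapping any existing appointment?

Yes — the slot is free

N: ends Friday 09:00 at or before S starts Sunday 10:00 → clear.
R: ends Friday 15:00 at or before S starts Sunday 10:00 → clear.
O: ends Friday 22:00 at or before S starts Sunday 10:00 → clear.
P: ends Saturday 13:00 at or before S starts Sunday 10:00 → clear.
Q: ends Saturday 23:00 at or before S starts Sunday 10:00 → clear.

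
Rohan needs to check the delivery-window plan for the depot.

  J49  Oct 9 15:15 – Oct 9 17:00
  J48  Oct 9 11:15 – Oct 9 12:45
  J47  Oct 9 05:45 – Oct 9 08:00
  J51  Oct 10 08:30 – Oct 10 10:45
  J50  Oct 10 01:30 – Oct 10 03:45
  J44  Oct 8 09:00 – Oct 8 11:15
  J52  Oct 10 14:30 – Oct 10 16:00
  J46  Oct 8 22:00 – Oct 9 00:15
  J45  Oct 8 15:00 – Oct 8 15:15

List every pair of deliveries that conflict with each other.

no conflicts

Sorted by start: J44, J45, J46, J47, J48, J49, J50, J51, J52.
J45 starts after J44 ends, so J44 has no further overlaps.
J46 starts after J45 ends, so J45 has no further overlaps.
J47 starts after J46 ends, so J46 has no further overlaps.
J48 starts after J47 ends, so J47 has no further overlaps.
J49 starts after J48 ends, so J48 has no further overlaps.
J50 starts after J49 ends, so J49 has no further overlaps.
J51 starts after J50 ends, so J50 has no further overlaps.
J52 starts after J51 ends.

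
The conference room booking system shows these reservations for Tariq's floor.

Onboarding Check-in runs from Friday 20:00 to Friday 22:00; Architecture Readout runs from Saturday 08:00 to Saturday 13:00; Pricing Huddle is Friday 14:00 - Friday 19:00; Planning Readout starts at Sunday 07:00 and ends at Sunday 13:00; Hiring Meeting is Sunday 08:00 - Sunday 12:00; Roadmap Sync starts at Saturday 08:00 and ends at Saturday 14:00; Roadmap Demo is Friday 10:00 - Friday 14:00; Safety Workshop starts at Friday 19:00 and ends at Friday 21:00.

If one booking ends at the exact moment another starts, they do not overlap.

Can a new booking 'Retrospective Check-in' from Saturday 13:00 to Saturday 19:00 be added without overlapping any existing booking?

Roadmap Demo: ends Friday 14:00 at or before Retrospective Check-in starts Saturday 13:00 → clear.
Pricing Huddle: ends Friday 19:00 at or before Retrospective Check-in starts Saturday 13:00 → clear.
Safety Workshop: ends Friday 21:00 at or before Retrospective Check-in starts Saturday 13:00 → clear.
Onboarding Check-in: ends Friday 22:00 at or before Retrospective Check-in starts Saturday 13:00 → clear.
Roadmap Sync: starts Saturday 08:00 before Retrospective Check-in ends Saturday 19:00, and ends Saturday 14:00 after Retrospective Check-in starts Saturday 13:00 → overlap.
Architecture Readout: ends Saturday 13:00 at or before Retrospective Check-in starts Saturday 13:00 → clear.
Planning Readout: starts Sunday 07:00 at or after Retrospective Check-in ends Saturday 19:00 → clear.
Hiring Meeting: starts Sunday 08:00 at or after Retrospective Check-in ends Saturday 19:00 → clear.
Retrospective Check-in overlaps Roadmap Sync.

No — it overlaps Roadmap Sync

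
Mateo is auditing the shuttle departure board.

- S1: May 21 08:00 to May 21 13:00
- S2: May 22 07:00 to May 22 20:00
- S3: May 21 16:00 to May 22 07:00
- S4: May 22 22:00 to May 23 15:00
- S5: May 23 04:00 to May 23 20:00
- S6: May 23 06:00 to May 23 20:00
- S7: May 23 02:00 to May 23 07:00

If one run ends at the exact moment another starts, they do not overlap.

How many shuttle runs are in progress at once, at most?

4

Sort all start/end points and keep a running count:
May 21 08:00 start S1 → 1
May 21 13:00 end S1 → 0
May 21 16:00 start S3 → 1
May 22 07:00 end S3 → 0
May 22 07:00 start S2 → 1
May 22 20:00 end S2 → 0
May 22 22:00 start S4 → 1
May 23 02:00 start S7 → 2
May 23 04:00 start S5 → 3
May 23 06:00 start S6 → 4
May 23 07:00 end S7 → 3
May 23 15:00 end S4 → 2
May 23 20:00 end S5 → 1
May 23 20:00 end S6 → 0
Peak is 4, at May 23 06:00 (S4, S5, S6, S7).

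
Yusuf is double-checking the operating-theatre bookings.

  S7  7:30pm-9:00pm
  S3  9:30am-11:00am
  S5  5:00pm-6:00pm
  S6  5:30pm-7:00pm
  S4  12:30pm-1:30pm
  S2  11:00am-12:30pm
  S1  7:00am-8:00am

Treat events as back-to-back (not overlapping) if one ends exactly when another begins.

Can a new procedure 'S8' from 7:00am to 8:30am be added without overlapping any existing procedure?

S1: starts 7:00am before S8 ends 8:30am, and ends 8:00am after S8 starts 7:00am → overlap.
S3: starts 9:30am at or after S8 ends 8:30am → clear.
S2: starts 11:00am at or after S8 ends 8:30am → clear.
S4: starts 12:30pm at or after S8 ends 8:30am → clear.
S5: starts 5:00pm at or after S8 ends 8:30am → clear.
S6: starts 5:30pm at or after S8 ends 8:30am → clear.
S7: starts 7:30pm at or after S8 ends 8:30am → clear.
S8 overlaps S1.

No — it overlaps S1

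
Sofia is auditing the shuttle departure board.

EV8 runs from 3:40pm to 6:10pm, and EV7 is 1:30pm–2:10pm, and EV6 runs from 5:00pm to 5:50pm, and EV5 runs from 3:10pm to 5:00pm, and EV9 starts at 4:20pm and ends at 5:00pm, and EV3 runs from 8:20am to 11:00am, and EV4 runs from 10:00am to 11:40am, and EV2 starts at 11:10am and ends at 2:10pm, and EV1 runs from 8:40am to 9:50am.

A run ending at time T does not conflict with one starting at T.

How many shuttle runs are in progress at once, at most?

3

Sort all start/end points and keep a running count:
8:20am start EV3 → 1
8:40am start EV1 → 2
9:50am end EV1 → 1
10:00am start EV4 → 2
11:00am end EV3 → 1
11:10am start EV2 → 2
11:40am end EV4 → 1
1:30pm start EV7 → 2
2:10pm end EV2 → 1
2:10pm end EV7 → 0
3:10pm start EV5 → 1
3:40pm start EV8 → 2
4:20pm start EV9 → 3
5:00pm end EV5 → 2
5:00pm end EV9 → 1
5:00pm start EV6 → 2
5:50pm end EV6 → 1
6:10pm end EV8 → 0
Peak is 3, at 4:20pm (EV5, EV8, EV9).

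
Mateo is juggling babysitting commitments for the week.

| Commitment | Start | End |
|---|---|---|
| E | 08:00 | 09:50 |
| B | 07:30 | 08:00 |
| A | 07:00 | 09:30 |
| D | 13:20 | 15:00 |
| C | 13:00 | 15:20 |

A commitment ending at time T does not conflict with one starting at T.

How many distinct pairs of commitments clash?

3

Sorted by start: A, B, E, C, D.
B starts before A ends → A and B overlap.
E starts before A ends → A and E overlap.
C starts after A ends, so A has no further overlaps.
E starts exactly when B ends (back-to-back, no overlap), so B has no further overlaps.
C starts after E ends, so E has no further overlaps.
D starts before C ends → C and D overlap.
Overlapping pairs: A & B, A & E, C & D — 3 in total.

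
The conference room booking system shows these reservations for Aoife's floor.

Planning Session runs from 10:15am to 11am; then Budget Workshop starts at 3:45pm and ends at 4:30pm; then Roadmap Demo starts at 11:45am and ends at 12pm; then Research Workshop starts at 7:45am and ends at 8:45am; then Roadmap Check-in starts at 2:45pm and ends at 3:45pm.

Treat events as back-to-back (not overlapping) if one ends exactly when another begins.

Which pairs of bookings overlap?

no conflicts

Two intervals overlap when each starts before the other ends.
Sorted by start: Research Workshop, Planning Session, Roadmap Demo, Roadmap Check-in, Budget Workshop.
Planning Session starts after Research Workshop ends — done with Research Workshop.
Roadmap Demo starts after Planning Session ends — done with Planning Session.
Roadmap Check-in starts after Roadmap Demo ends — done with Roadmap Demo.
Budget Workshop starts exactly when Roadmap Check-in ends (back-to-back, no overlap).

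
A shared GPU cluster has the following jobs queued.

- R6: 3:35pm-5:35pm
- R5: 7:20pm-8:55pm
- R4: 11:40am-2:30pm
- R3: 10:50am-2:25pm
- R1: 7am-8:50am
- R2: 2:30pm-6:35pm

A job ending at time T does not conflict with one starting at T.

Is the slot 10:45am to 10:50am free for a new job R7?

Yes — the slot is free

R1: ends 8:50am at or before R7 starts 10:45am → clear.
R3: starts 10:50am at or after R7 ends 10:50am → clear.
R4: starts 11:40am at or after R7 ends 10:50am → clear.
R2: starts 2:30pm at or after R7 ends 10:50am → clear.
R6: starts 3:35pm at or after R7 ends 10:50am → clear.
R5: starts 7:20pm at or after R7 ends 10:50am → clear.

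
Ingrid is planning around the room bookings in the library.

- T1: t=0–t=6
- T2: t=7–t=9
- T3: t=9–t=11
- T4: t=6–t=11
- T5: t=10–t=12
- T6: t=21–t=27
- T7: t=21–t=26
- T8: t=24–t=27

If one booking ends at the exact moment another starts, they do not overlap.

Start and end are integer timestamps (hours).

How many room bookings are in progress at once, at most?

Walk through starts and ends in time order (an end at T is processed before a start at T):
t=0 start T1 → 1
t=6 end T1 → 0
t=6 start T4 → 1
t=7 start T2 → 2
t=9 end T2 → 1
t=9 start T3 → 2
t=10 start T5 → 3
t=11 end T3 → 2
t=11 end T4 → 1
t=12 end T5 → 0
t=21 start T6 → 1
t=21 start T7 → 2
t=24 start T8 → 3
t=26 end T7 → 2
t=27 end T6 → 1
t=27 end T8 → 0
Peak is 3, at t=10 (T3, T4, T5).

3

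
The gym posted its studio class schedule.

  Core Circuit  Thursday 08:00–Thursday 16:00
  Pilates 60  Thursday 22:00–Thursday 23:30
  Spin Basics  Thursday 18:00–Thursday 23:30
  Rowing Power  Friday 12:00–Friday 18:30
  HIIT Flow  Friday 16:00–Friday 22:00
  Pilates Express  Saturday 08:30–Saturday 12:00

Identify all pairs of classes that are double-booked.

Sorted by start: Core Circuit, Spin Basics, Pilates 60, Rowing Power, HIIT Flow, Pilates Express.
Spin Basics starts after Core Circuit ends — done with Core Circuit.
Pilates 60 starts before Spin Basics ends → Spin Basics and Pilates 60 overlap.
Rowing Power starts after Spin Basics ends — done with Spin Basics.
Rowing Power starts after Pilates 60 ends — done with Pilates 60.
HIIT Flow starts before Rowing Power ends → Rowing Power and HIIT Flow overlap.
Pilates Express starts after Rowing Power ends.
Pilates Express starts after HIIT Flow ends.

HIIT Flow & Rowing Power, Pilates 60 & Spin Basics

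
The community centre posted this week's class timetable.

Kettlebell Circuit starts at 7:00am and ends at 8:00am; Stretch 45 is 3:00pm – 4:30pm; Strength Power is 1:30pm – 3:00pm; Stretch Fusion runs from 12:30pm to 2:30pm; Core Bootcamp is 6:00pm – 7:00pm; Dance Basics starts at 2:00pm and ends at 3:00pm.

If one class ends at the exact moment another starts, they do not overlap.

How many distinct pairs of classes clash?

Sorted by start: Kettlebell Circuit, Stretch Fusion, Strength Power, Dance Basics, Stretch 45, Core Bootcamp.
Stretch Fusion starts after Kettlebell Circuit ends; Kettlebell Circuit is clear from here.
Strength Power starts before Stretch Fusion ends → Stretch Fusion and Strength Power overlap.
Dance Basics starts before Stretch Fusion ends → Stretch Fusion and Dance Basics overlap.
Stretch 45 starts after Stretch Fusion ends; Stretch Fusion is clear from here.
Dance Basics starts before Strength Power ends → Strength Power and Dance Basics overlap.
Stretch 45 starts exactly when Strength Power ends (back-to-back, no overlap); Strength Power is clear from here.
Stretch 45 starts exactly when Dance Basics ends (back-to-back, no overlap); Dance Basics is clear from here.
Core Bootcamp starts after Stretch 45 ends.
Overlapping pairs: Dance Basics & Strength Power, Dance Basics & Stretch Fusion, Strength Power & Stretch Fusion — 3 in total.

3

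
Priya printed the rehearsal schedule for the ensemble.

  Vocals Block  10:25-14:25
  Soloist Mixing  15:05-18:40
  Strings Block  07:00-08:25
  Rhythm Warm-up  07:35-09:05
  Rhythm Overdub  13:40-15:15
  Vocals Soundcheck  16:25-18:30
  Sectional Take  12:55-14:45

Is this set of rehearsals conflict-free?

No

Sorted by start: Strings Block, Rhythm Warm-up, Vocals Block, Sectional Take, Rhythm Overdub, Soloist Mixing, Vocals Soundcheck.
Rhythm Warm-up starts before Strings Block ends → Strings Block and Rhythm Warm-up overlap.
That's a conflict, so the schedule is not conflict-free.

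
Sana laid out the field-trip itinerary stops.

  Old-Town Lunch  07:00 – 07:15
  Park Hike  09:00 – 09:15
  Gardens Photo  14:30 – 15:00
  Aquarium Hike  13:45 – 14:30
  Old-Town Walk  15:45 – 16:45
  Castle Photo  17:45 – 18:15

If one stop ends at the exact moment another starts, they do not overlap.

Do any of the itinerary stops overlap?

Sorted by start: Old-Town Lunch, Park Hike, Aquarium Hike, Gardens Photo, Old-Town Walk, Castle Photo.
Park Hike starts after Old-Town Lunch ends — done with Old-Town Lunch.
Aquarium Hike starts after Park Hike ends — done with Park Hike.
Gardens Photo starts exactly when Aquarium Hike ends (back-to-back, no overlap) — done with Aquarium Hike.
Old-Town Walk starts after Gardens Photo ends — done with Gardens Photo.
Castle Photo starts after Old-Town Walk ends.
Every pair is clear; the schedule has no overlaps.

No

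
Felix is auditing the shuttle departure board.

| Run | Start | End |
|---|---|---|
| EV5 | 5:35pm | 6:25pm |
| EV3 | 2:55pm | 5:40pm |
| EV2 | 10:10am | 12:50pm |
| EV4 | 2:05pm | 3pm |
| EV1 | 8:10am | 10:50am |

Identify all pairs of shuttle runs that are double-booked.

Two intervals overlap when each starts before the other ends.
Sorted by start: EV1, EV2, EV4, EV3, EV5.
EV2 starts before EV1 ends → EV1 and EV2 overlap.
EV4 starts after EV1 ends; EV1 is clear from here.
EV4 starts after EV2 ends; EV2 is clear from here.
EV3 starts before EV4 ends → EV4 and EV3 overlap.
EV5 starts after EV4 ends.
EV5 starts before EV3 ends → EV3 and EV5 overlap.

EV1 & EV2, EV3 & EV4, EV3 & EV5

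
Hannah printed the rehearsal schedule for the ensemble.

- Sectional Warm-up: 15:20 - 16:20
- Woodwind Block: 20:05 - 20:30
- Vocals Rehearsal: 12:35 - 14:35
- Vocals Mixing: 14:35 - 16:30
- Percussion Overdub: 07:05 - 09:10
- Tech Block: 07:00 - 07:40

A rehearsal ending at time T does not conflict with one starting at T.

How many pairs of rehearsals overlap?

2

Two intervals overlap when each starts before the other ends.
Sorted by start: Tech Block, Percussion Overdub, Vocals Rehearsal, Vocals Mixing, Sectional Warm-up, Woodwind Block.
Percussion Overdub starts before Tech Block ends → Tech Block and Percussion Overdub overlap.
Vocals Rehearsal starts after Tech Block ends — done with Tech Block.
Vocals Rehearsal starts after Percussion Overdub ends — done with Percussion Overdub.
Vocals Mixing starts exactly when Vocals Rehearsal ends (back-to-back, no overlap) — done with Vocals Rehearsal.
Sectional Warm-up starts before Vocals Mixing ends → Vocals Mixing and Sectional Warm-up overlap.
Woodwind Block starts after Vocals Mixing ends.
Woodwind Block starts after Sectional Warm-up ends.
Overlapping pairs: Percussion Overdub & Tech Block, Sectional Warm-up & Vocals Mixing — 2 in total.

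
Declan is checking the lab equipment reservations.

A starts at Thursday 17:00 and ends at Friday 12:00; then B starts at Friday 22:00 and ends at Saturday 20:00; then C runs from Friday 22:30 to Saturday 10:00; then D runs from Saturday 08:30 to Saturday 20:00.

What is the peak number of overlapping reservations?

Sweep the timeline, counting +1 at each start and −1 at each end (ends before starts at a tie):
Thursday 17:00 start A → 1
Friday 12:00 end A → 0
Friday 22:00 start B → 1
Friday 22:30 start C → 2
Saturday 08:30 start D → 3
Saturday 10:00 end C → 2
Saturday 20:00 end B → 1
Saturday 20:00 end D → 0
Peak is 3, at Saturday 08:30 (B, C, D).

3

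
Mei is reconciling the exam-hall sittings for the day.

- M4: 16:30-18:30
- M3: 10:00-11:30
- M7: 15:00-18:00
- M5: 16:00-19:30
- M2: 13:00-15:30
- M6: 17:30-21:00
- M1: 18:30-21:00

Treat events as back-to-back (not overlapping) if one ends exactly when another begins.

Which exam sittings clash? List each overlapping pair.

M1 & M5, M1 & M6, M2 & M7, M4 & M5, M4 & M6, M4 & M7, M5 & M6, M5 & M7, M6 & M7

Sorted by start: M3, M2, M7, M5, M4, M6, M1.
M2 starts after M3 ends, so nothing later overlaps M3 either.
M7 starts before M2 ends → M2 and M7 overlap.
M5 starts after M2 ends, so nothing later overlaps M2 either.
M5 starts before M7 ends → M7 and M5 overlap.
M4 starts before M7 ends → M7 and M4 overlap.
M6 starts before M7 ends → M7 and M6 overlap.
M1 starts after M7 ends.
M4 starts before M5 ends → M5 and M4 overlap.
M6 starts before M5 ends → M5 and M6 overlap.
M1 starts before M5 ends → M5 and M1 overlap.
M6 starts before M4 ends → M4 and M6 overlap.
M1 starts exactly when M4 ends (back-to-back, no overlap).
M1 starts before M6 ends → M6 and M1 overlap.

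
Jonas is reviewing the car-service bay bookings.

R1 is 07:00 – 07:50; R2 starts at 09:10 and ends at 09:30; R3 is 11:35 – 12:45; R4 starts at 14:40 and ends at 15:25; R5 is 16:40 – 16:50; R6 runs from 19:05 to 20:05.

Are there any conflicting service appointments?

No

Sorted by start: R1, R2, R3, R4, R5, R6.
R2 starts after R1 ends, so nothing later overlaps R1 either.
R3 starts after R2 ends, so nothing later overlaps R2 either.
R4 starts after R3 ends, so nothing later overlaps R3 either.
R5 starts after R4 ends, so nothing later overlaps R4 either.
R6 starts after R5 ends.
Every pair is clear; the schedule has no overlaps.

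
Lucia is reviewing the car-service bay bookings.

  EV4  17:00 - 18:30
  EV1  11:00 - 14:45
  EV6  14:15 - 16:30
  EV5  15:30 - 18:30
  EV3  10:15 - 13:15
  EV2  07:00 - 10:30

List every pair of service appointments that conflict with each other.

Sorted by start: EV2, EV3, EV1, EV6, EV5, EV4.
EV3 starts before EV2 ends → EV2 and EV3 overlap.
EV1 starts after EV2 ends, so EV2 has no further overlaps.
EV1 starts before EV3 ends → EV3 and EV1 overlap.
EV6 starts after EV3 ends, so EV3 has no further overlaps.
EV6 starts before EV1 ends → EV1 and EV6 overlap.
EV5 starts after EV1 ends, so EV1 has no further overlaps.
EV5 starts before EV6 ends → EV6 and EV5 overlap.
EV4 starts after EV6 ends.
EV4 starts before EV5 ends → EV5 and EV4 overlap.

EV1 & EV3, EV1 & EV6, EV2 & EV3, EV4 & EV5, EV5 & EV6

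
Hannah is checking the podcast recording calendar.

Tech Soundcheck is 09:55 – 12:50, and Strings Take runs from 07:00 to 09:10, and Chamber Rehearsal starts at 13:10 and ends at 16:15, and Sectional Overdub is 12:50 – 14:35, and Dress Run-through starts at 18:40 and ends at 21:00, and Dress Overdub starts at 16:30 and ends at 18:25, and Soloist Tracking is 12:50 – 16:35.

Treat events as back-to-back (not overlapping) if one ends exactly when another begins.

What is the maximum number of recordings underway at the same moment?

Walk through starts and ends in time order (an end at T is processed before a start at T):
07:00 start Strings Take → 1
09:10 end Strings Take → 0
09:55 start Tech Soundcheck → 1
12:50 end Tech Soundcheck → 0
12:50 start Sectional Overdub → 1
12:50 start Soloist Tracking → 2
13:10 start Chamber Rehearsal → 3
14:35 end Sectional Overdub → 2
16:15 end Chamber Rehearsal → 1
16:30 start Dress Overdub → 2
16:35 end Soloist Tracking → 1
18:25 end Dress Overdub → 0
18:40 start Dress Run-through → 1
21:00 end Dress Run-through → 0
Peak is 3, at 13:10 (Chamber Rehearsal, Sectional Overdub, Soloist Tracking).

3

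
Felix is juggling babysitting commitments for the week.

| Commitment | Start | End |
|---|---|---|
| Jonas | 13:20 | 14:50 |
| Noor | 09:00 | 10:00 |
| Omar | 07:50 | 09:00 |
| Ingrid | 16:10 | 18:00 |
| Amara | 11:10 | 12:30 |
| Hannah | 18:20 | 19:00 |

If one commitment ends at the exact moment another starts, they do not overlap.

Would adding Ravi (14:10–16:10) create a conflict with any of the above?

Yes — it overlaps Jonas

Omar: ends 09:00 at or before Ravi starts 14:10 → clear.
Noor: ends 10:00 at or before Ravi starts 14:10 → clear.
Amara: ends 12:30 at or before Ravi starts 14:10 → clear.
Jonas: starts 13:20 before Ravi ends 16:10, and ends 14:50 after Ravi starts 14:10 → overlap.
Ingrid: starts 16:10 at or after Ravi ends 16:10 → clear.
Hannah: starts 18:20 at or after Ravi ends 16:10 → clear.
Ravi overlaps Jonas.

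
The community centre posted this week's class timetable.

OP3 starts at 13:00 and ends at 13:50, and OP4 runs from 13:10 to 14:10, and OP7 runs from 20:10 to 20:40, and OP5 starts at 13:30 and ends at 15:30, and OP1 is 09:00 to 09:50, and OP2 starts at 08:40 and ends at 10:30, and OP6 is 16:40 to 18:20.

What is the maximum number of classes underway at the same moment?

3

Sweep the timeline, counting +1 at each start and −1 at each end (ends before starts at a tie):
08:40 start OP2 → 1
09:00 start OP1 → 2
09:50 end OP1 → 1
10:30 end OP2 → 0
13:00 start OP3 → 1
13:10 start OP4 → 2
13:30 start OP5 → 3
13:50 end OP3 → 2
14:10 end OP4 → 1
15:30 end OP5 → 0
16:40 start OP6 → 1
18:20 end OP6 → 0
20:10 start OP7 → 1
20:40 end OP7 → 0
Peak is 3, at 13:30 (OP3, OP4, OP5).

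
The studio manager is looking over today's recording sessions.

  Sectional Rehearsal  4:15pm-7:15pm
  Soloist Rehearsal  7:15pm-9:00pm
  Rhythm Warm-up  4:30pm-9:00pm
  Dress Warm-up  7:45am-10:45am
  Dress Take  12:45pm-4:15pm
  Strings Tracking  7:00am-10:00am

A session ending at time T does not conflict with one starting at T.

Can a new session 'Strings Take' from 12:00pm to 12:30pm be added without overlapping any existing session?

Yes — the slot is free

Strings Tracking: ends 10:00am at or before Strings Take starts 12:00pm → clear.
Dress Warm-up: ends 10:45am at or before Strings Take starts 12:00pm → clear.
Dress Take: starts 12:45pm at or after Strings Take ends 12:30pm → clear.
Sectional Rehearsal: starts 4:15pm at or after Strings Take ends 12:30pm → clear.
Rhythm Warm-up: starts 4:30pm at or after Strings Take ends 12:30pm → clear.
Soloist Rehearsal: starts 7:15pm at or after Strings Take ends 12:30pm → clear.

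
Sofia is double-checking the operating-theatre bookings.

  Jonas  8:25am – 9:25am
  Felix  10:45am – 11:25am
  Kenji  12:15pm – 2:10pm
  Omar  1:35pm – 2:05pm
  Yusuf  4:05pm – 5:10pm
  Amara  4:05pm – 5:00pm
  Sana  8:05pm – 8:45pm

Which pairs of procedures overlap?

Amara & Yusuf, Kenji & Omar

Sorted by start: Jonas, Felix, Kenji, Omar, Yusuf, Amara, Sana.
Felix starts after Jonas ends; Jonas is clear from here.
Kenji starts after Felix ends; Felix is clear from here.
Omar starts before Kenji ends → Kenji and Omar overlap.
Yusuf starts after Kenji ends; Kenji is clear from here.
Yusuf starts after Omar ends; Omar is clear from here.
Amara starts before Yusuf ends → Yusuf and Amara overlap.
Sana starts after Yusuf ends.
Sana starts after Amara ends.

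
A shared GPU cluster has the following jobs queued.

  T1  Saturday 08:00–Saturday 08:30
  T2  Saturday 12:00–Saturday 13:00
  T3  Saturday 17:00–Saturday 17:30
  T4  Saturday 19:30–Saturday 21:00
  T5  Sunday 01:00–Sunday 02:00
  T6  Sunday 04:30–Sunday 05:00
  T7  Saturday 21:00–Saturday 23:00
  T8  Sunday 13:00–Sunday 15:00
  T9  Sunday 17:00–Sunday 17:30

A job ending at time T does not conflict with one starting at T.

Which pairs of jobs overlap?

Two intervals overlap when each starts before the other ends.
Sorted by start: T1, T2, T3, T4, T7, T5, T6, T8, T9.
T2 starts after T1 ends; T1 is clear from here.
T3 starts after T2 ends; T2 is clear from here.
T4 starts after T3 ends; T3 is clear from here.
T7 starts exactly when T4 ends (back-to-back, no overlap); T4 is clear from here.
T5 starts after T7 ends; T7 is clear from here.
T6 starts after T5 ends; T5 is clear from here.
T8 starts after T6 ends; T6 is clear from here.
T9 starts after T8 ends.

no overlapping pairs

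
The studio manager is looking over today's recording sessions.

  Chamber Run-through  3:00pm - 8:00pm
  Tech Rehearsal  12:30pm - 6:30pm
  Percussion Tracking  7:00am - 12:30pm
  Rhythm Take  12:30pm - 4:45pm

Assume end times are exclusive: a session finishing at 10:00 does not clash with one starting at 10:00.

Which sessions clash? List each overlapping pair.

Chamber Run-through & Rhythm Take, Chamber Run-through & Tech Rehearsal, Rhythm Take & Tech Rehearsal

Sorted by start: Percussion Tracking, Tech Rehearsal, Rhythm Take, Chamber Run-through.
Tech Rehearsal starts exactly when Percussion Tracking ends (back-to-back, no overlap), so Percussion Tracking has no further overlaps.
Rhythm Take starts before Tech Rehearsal ends → Tech Rehearsal and Rhythm Take overlap.
Chamber Run-through starts before Tech Rehearsal ends → Tech Rehearsal and Chamber Run-through overlap.
Chamber Run-through starts before Rhythm Take ends → Rhythm Take and Chamber Run-through overlap.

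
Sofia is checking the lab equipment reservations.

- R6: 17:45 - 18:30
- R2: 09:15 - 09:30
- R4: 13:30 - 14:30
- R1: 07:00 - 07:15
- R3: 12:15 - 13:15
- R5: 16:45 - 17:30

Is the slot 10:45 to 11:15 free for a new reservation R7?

R1: ends 07:15 at or before R7 starts 10:45 → clear.
R2: ends 09:30 at or before R7 starts 10:45 → clear.
R3: starts 12:15 at or after R7 ends 11:15 → clear.
R4: starts 13:30 at or after R7 ends 11:15 → clear.
R5: starts 16:45 at or after R7 ends 11:15 → clear.
R6: starts 17:45 at or after R7 ends 11:15 → clear.

Yes — the slot is free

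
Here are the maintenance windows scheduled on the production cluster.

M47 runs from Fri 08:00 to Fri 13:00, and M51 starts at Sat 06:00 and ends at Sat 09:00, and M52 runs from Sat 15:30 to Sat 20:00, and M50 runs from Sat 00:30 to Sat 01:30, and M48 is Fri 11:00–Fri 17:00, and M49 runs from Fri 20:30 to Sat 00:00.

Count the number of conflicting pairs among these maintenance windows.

1

Sorted by start: M47, M48, M49, M50, M51, M52.
M48 starts before M47 ends → M47 and M48 overlap.
M49 starts after M47 ends; M47 is clear from here.
M49 starts after M48 ends; M48 is clear from here.
M50 starts after M49 ends; M49 is clear from here.
M51 starts after M50 ends; M50 is clear from here.
M52 starts after M51 ends.
Overlapping pairs: M47 & M48 — 1 in total.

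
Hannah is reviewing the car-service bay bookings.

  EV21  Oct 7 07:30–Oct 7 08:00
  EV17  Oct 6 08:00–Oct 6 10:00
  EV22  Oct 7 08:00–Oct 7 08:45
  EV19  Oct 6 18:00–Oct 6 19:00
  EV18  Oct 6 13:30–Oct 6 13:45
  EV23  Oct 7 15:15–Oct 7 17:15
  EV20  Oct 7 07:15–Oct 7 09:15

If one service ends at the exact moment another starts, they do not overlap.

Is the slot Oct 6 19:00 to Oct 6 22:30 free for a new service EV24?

Yes — the slot is free

EV17: ends Oct 6 10:00 at or before EV24 starts Oct 6 19:00 → clear.
EV18: ends Oct 6 13:45 at or before EV24 starts Oct 6 19:00 → clear.
EV19: ends Oct 6 19:00 at or before EV24 starts Oct 6 19:00 → clear.
EV20: starts Oct 7 07:15 at or after EV24 ends Oct 6 22:30 → clear.
EV21: starts Oct 7 07:30 at or after EV24 ends Oct 6 22:30 → clear.
EV22: starts Oct 7 08:00 at or after EV24 ends Oct 6 22:30 → clear.
EV23: starts Oct 7 15:15 at or after EV24 ends Oct 6 22:30 → clear.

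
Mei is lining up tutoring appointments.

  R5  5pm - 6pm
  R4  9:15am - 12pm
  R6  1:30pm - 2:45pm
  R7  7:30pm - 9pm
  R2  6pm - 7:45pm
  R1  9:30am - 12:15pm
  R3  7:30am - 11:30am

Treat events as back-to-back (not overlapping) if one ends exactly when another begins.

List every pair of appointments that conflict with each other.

Sorted by start: R3, R4, R1, R6, R5, R2, R7.
R4 starts before R3 ends → R3 and R4 overlap.
R1 starts before R3 ends → R3 and R1 overlap.
R6 starts after R3 ends — done with R3.
R1 starts before R4 ends → R4 and R1 overlap.
R6 starts after R4 ends — done with R4.
R6 starts after R1 ends — done with R1.
R5 starts after R6 ends — done with R6.
R2 starts exactly when R5 ends (back-to-back, no overlap) — done with R5.
R7 starts before R2 ends → R2 and R7 overlap.

R1 & R3, R1 & R4, R2 & R7, R3 & R4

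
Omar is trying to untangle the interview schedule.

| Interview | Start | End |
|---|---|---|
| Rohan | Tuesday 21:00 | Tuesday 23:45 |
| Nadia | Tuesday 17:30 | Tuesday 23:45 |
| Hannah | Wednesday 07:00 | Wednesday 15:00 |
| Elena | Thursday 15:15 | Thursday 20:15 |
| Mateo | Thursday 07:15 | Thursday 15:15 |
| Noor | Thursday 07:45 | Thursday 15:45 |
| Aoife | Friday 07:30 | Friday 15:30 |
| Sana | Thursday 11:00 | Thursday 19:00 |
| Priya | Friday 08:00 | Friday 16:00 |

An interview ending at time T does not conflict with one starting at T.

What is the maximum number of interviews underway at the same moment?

Walk through starts and ends in time order (an end at T is processed before a start at T):
Tuesday 17:30 start Nadia → 1
Tuesday 21:00 start Rohan → 2
Tuesday 23:45 end Nadia → 1
Tuesday 23:45 end Rohan → 0
Wednesday 07:00 start Hannah → 1
Wednesday 15:00 end Hannah → 0
Thursday 07:15 start Mateo → 1
Thursday 07:45 start Noor → 2
Thursday 11:00 start Sana → 3
Thursday 15:15 end Mateo → 2
Thursday 15:15 start Elena → 3
Thursday 15:45 end Noor → 2
Thursday 19:00 end Sana → 1
Thursday 20:15 end Elena → 0
Friday 07:30 start Aoife → 1
Friday 08:00 start Priya → 2
Friday 15:30 end Aoife → 1
Friday 16:00 end Priya → 0
Peak is 3, at Thursday 11:00 (Mateo, Noor, Sana).

3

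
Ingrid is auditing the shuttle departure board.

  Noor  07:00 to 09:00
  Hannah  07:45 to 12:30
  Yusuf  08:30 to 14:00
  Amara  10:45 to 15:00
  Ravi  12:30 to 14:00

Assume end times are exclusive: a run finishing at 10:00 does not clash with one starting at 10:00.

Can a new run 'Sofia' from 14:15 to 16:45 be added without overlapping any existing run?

No — it overlaps Amara

Noor: ends 09:00 at or before Sofia starts 14:15 → clear.
Hannah: ends 12:30 at or before Sofia starts 14:15 → clear.
Yusuf: ends 14:00 at or before Sofia starts 14:15 → clear.
Amara: starts 10:45 before Sofia ends 16:45, and ends 15:00 after Sofia starts 14:15 → overlap.
Ravi: ends 14:00 at or before Sofia starts 14:15 → clear.
Sofia overlaps Amara.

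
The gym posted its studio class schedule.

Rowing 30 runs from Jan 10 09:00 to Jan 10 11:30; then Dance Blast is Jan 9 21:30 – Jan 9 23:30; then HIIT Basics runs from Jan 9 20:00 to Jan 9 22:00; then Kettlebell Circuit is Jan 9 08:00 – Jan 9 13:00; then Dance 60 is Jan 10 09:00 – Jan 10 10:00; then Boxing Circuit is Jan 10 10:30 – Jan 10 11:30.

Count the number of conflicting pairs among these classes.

3

Check each pair: they overlap iff neither finishes before the other starts.
Sorted by start: Kettlebell Circuit, HIIT Basics, Dance Blast, Rowing 30, Dance 60, Boxing Circuit.
HIIT Basics starts after Kettlebell Circuit ends, so Kettlebell Circuit has no further overlaps.
Dance Blast starts before HIIT Basics ends → HIIT Basics and Dance Blast overlap.
Rowing 30 starts after HIIT Basics ends, so HIIT Basics has no further overlaps.
Rowing 30 starts after Dance Blast ends, so Dance Blast has no further overlaps.
Dance 60 starts before Rowing 30 ends → Rowing 30 and Dance 60 overlap.
Boxing Circuit starts before Rowing 30 ends → Rowing 30 and Boxing Circuit overlap.
Boxing Circuit starts after Dance 60 ends.
Overlapping pairs: Boxing Circuit & Rowing 30, Dance 60 & Rowing 30, Dance Blast & HIIT Basics — 3 in total.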